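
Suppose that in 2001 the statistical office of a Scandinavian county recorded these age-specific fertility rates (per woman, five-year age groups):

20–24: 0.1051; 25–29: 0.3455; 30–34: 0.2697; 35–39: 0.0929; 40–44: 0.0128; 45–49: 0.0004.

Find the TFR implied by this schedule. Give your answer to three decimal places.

Sum of ASFRs = 0.1051 + 0.3455 + 0.2697 + 0.0929 + 0.0128 + 0.0004 = 0.8264
TFR = 5 × 0.8264 = 4.132

4.132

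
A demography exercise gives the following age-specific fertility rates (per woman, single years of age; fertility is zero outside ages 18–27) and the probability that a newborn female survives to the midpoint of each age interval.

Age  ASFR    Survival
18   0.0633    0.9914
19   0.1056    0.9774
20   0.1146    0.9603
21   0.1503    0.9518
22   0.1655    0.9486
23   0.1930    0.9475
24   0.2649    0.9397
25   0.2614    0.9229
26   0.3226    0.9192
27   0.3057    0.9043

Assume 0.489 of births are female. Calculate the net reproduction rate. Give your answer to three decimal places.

Proportion female at birth = 0.489.
Survival-weighted fertility by age (1·fₓ·Sₓ):
  18: 1 × 0.0633 × 0.9914 = 0.06276
  19: 1 × 0.1056 × 0.9774 = 0.10321
  20: 1 × 0.1146 × 0.9603 = 0.11005
  21: 1 × 0.1503 × 0.9518 = 0.14306
  22: 1 × 0.1655 × 0.9486 = 0.15699
  23: 1 × 0.1930 × 0.9475 = 0.18287
  24: 1 × 0.2649 × 0.9397 = 0.24893
  25: 1 × 0.2614 × 0.9229 = 0.24125
  26: 1 × 0.3226 × 0.9192 = 0.29653
  27: 1 × 0.3057 × 0.9043 = 0.27644
Sum = 1.82209
NRR = 0.489 × 1.82209 = 0.89100

0.891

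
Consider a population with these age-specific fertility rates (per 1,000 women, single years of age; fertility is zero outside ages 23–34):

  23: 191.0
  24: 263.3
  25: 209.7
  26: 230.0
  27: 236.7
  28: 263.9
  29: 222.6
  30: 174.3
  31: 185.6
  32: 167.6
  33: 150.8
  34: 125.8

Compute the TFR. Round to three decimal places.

2.421

Sum of ASFRs = 191.0 + 263.3 + 209.7 + 230.0 + 236.7 + 263.9 + 222.6 + 174.3 + 185.6 + 167.6 + 150.8 + 125.8 = 2421.3
TFR = 2421.3 / 1000 = 2.4213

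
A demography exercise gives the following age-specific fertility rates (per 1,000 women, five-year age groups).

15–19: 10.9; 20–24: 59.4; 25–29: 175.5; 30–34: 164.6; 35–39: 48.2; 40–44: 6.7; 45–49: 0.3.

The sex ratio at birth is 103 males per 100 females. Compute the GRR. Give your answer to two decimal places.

Proportion female at birth = 100 / (100 + 103) = 0.49261.
Sum of ASFRs = 10.9 + 59.4 + 175.5 + 164.6 + 48.2 + 6.7 + 0.3 = 465.6
TFR = 5 × 465.6 / 1000 = 2.328
GRR = 0.49261 × 2.328 = 1.14680

1.15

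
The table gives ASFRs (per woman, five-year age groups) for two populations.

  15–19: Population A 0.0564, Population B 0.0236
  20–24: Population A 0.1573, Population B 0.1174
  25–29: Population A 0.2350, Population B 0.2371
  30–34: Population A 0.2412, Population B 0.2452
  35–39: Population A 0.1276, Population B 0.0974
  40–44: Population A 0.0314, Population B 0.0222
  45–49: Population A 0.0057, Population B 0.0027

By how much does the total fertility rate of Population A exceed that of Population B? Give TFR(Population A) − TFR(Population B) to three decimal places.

0.545

Population A:
  Sum of ASFRs = 0.0564 + 0.1573 + 0.2350 + 0.2412 + 0.1276 + 0.0314 + 0.0057 = 0.8546
  TFR = 5 × 0.8546 = 4.273
Population B:
  Sum of ASFRs = 0.0236 + 0.1174 + 0.2371 + 0.2452 + 0.0974 + 0.0222 + 0.0027 = 0.7456
  TFR = 5 × 0.7456 = 3.728
Difference = 4.273 − 3.728 = 0.545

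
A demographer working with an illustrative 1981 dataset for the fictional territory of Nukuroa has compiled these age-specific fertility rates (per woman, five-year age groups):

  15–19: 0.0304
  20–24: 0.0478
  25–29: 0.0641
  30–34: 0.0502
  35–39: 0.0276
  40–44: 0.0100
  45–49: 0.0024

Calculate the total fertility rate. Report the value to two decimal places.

Sum of ASFRs = 0.0304 + 0.0478 + 0.0641 + 0.0502 + 0.0276 + 0.0100 + 0.0024 = 0.2325
TFR = 5 × 0.2325 = 1.1625

1.16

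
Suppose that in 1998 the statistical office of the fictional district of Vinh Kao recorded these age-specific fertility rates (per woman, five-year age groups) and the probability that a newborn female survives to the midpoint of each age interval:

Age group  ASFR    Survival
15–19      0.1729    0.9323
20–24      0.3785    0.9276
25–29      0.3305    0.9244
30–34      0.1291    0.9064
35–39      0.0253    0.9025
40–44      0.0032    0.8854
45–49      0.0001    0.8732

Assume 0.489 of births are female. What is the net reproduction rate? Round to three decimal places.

Proportion female at birth = 0.489.
Each age group contributes 5 × ASFR × survival:
  15–19: 5 × 0.1729 × 0.9323 = 0.80597
  20–24: 5 × 0.3785 × 0.9276 = 1.75548
  25–29: 5 × 0.3305 × 0.9244 = 1.52757
  30–34: 5 × 0.1291 × 0.9064 = 0.58508
  35–39: 5 × 0.0253 × 0.9025 = 0.11417
  40–44: 5 × 0.0032 × 0.8854 = 0.01417
  45–49: 5 × 0.0001 × 0.8732 = 0.00044
Sum = 4.80288
NRR = 0.489 × 4.80288 = 2.34861
With NRR above 1 the population is above replacement fertility.

2.349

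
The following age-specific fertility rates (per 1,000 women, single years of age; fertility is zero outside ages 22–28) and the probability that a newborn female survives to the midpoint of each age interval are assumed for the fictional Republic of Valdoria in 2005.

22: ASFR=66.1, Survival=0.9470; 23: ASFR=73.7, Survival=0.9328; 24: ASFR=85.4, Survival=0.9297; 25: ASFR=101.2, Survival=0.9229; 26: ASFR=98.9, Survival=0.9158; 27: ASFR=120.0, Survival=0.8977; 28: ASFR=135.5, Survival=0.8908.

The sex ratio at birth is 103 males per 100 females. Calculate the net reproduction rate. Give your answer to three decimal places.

Proportion female at birth = 100 / (100 + 103) = 0.49261.
Survival-weighted fertility by age (1·fₓ·Sₓ):
  22: 1 × 66.1/1000 × 0.9470 = 0.06260
  23: 1 × 73.7/1000 × 0.9328 = 0.06875
  24: 1 × 85.4/1000 × 0.9297 = 0.07940
  25: 1 × 101.2/1000 × 0.9229 = 0.09340
  26: 1 × 98.9/1000 × 0.9158 = 0.09057
  27: 1 × 120.0/1000 × 0.8977 = 0.10772
  28: 1 × 135.5/1000 × 0.8908 = 0.12070
Sum = 0.62314
NRR = 0.49261 × 0.62314 = 0.30696
With NRR below 1 the population is below replacement fertility.

0.307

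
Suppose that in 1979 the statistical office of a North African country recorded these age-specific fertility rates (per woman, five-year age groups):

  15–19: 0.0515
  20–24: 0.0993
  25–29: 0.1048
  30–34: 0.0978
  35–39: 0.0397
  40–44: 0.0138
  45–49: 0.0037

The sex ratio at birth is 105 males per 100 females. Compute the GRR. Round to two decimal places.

1.00

Proportion female at birth = 100 / (100 + 105) = 0.48780.
Sum of ASFRs = 0.0515 + 0.0993 + 0.1048 + 0.0978 + 0.0397 + 0.0138 + 0.0037 = 0.4106
TFR = 5 × 0.4106 = 2.053
GRR = 0.48780 × 2.053 = 1.00145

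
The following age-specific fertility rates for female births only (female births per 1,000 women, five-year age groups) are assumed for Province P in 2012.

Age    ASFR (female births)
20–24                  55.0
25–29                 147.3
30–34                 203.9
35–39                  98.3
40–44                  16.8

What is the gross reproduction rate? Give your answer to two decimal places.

Sum of female ASFRs = 55.0 + 147.3 + 203.9 + 98.3 + 16.8 = 521.3
GRR = 5 × 521.3 / 1000 = 2.6065

2.61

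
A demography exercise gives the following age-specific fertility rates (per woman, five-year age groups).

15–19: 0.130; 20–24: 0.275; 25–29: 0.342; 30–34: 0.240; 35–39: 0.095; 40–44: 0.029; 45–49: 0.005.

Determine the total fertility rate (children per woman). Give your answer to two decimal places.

5.58

Sum of ASFRs = 0.130 + 0.275 + 0.342 + 0.240 + 0.095 + 0.029 + 0.005 = 1.116
TFR = 5 × 1.116 = 5.58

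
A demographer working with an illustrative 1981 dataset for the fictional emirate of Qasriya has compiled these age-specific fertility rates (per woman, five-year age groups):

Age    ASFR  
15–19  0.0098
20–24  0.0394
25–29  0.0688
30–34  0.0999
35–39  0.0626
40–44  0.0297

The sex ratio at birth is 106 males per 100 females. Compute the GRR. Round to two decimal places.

0.75

Proportion female at birth = 100 / (100 + 106) = 0.48544.
Sum of ASFRs = 0.0098 + 0.0394 + 0.0688 + 0.0999 + 0.0626 + 0.0297 = 0.3102
TFR = 5 × 0.3102 = 1.551
GRR = 0.48544 × 1.551 = 0.75292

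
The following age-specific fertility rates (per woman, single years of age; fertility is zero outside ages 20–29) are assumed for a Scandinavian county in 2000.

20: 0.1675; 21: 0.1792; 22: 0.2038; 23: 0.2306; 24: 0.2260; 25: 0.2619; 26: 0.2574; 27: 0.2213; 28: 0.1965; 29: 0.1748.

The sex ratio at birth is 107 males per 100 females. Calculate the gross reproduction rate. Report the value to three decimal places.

1.024

Proportion female at birth = 100 / (100 + 107) = 0.48309.
Sum of ASFRs = 0.1675 + 0.1792 + 0.2038 + 0.2306 + 0.2260 + 0.2619 + 0.2574 + 0.2213 + 0.1965 + 0.1748 = 2.1190
TFR = 2.119
GRR = 0.48309 × 2.119 = 1.02367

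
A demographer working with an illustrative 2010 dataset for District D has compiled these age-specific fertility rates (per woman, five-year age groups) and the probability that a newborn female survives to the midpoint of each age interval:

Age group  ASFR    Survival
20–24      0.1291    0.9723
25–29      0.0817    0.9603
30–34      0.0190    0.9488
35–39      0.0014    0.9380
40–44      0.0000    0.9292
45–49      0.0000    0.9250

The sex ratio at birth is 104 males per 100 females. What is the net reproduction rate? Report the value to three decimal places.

0.547

Proportion female at birth = 100 / (100 + 104) = 0.49020.
Survival-weighted fertility by age (5·fₓ·Sₓ):
  20–24: 5 × 0.1291 × 0.9723 = 0.62762
  25–29: 5 × 0.0817 × 0.9603 = 0.39228
  30–34: 5 × 0.0190 × 0.9488 = 0.09014
  35–39: 5 × 0.0014 × 0.9380 = 0.00657
  40–44: 5 × 0.0000 × 0.9292 = 0.00000
  45–49: 5 × 0.0000 × 0.9250 = 0.00000
Sum = 1.11661
NRR = 0.49020 × 1.11661 = 0.54736
NRR < 1, so the cohort does not fully replace itself.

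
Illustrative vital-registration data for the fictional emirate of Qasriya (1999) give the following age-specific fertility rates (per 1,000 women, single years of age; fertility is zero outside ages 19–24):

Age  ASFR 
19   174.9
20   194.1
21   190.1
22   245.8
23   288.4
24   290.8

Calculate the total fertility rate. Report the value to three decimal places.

1.384

Sum of ASFRs = 174.9 + 194.1 + 190.1 + 245.8 + 288.4 + 290.8 = 1384.1
TFR = 1384.1 / 1000 = 1.3841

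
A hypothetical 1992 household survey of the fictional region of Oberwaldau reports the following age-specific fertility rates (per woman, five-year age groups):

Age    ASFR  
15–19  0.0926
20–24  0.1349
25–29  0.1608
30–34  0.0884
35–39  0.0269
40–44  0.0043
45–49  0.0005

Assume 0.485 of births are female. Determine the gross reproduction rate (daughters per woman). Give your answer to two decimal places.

Proportion female at birth = 0.485.
Sum of ASFRs = 0.0926 + 0.1349 + 0.1608 + 0.0884 + 0.0269 + 0.0043 + 0.0005 = 0.5084
TFR = 5 × 0.5084 = 2.542
GRR = 0.485 × 2.542 = 1.23287

1.23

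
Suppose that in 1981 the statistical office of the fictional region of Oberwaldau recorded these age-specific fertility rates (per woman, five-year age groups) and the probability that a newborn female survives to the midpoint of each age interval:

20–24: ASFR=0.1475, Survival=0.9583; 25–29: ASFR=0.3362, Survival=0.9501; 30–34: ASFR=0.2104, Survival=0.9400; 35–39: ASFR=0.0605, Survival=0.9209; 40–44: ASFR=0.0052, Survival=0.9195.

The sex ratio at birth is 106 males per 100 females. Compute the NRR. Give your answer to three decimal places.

1.745

Proportion female at birth = 100 / (100 + 106) = 0.48544.
Weighting each age-specific rate by interval width and survival:
  20–24: 5 × 0.1475 × 0.9583 = 0.70675
  25–29: 5 × 0.3362 × 0.9501 = 1.59712
  30–34: 5 × 0.2104 × 0.9400 = 0.98888
  35–39: 5 × 0.0605 × 0.9209 = 0.27857
  40–44: 5 × 0.0052 × 0.9195 = 0.02391
Sum = 3.59523
NRR = 0.48544 × 3.59523 = 1.74527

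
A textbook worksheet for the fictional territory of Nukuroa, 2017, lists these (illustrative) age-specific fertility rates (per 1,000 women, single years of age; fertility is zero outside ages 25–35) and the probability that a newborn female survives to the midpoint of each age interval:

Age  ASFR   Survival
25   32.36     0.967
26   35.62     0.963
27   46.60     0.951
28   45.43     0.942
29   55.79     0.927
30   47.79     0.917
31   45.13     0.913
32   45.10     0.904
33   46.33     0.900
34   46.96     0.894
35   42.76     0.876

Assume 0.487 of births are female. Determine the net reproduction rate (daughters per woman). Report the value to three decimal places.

Proportion female at birth = 0.487.
Per-age-group product (1 × ASFR × survival probability):
  25: 1 × 32.36/1000 × 0.967 = 0.03129
  26: 1 × 35.62/1000 × 0.963 = 0.03430
  27: 1 × 46.60/1000 × 0.951 = 0.04432
  28: 1 × 45.43/1000 × 0.942 = 0.04280
  29: 1 × 55.79/1000 × 0.927 = 0.05172
  30: 1 × 47.79/1000 × 0.917 = 0.04382
  31: 1 × 45.13/1000 × 0.913 = 0.04120
  32: 1 × 45.10/1000 × 0.904 = 0.04077
  33: 1 × 46.33/1000 × 0.900 = 0.04170
  34: 1 × 46.96/1000 × 0.894 = 0.04198
  35: 1 × 42.76/1000 × 0.876 = 0.03746
Sum = 0.45136
NRR = 0.487 × 0.45136 = 0.21981

0.220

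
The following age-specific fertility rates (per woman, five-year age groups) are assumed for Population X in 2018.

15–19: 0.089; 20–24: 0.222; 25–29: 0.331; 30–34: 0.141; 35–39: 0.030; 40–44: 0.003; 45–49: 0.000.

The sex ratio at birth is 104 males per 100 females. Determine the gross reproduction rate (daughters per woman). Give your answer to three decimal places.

Proportion female at birth = 100 / (100 + 104) = 0.49020.
Sum of ASFRs = 0.089 + 0.222 + 0.331 + 0.141 + 0.030 + 0.003 + 0.000 = 0.816
TFR = 5 × 0.816 = 4.08
GRR = 0.49020 × 4.08 = 2.00002

2.000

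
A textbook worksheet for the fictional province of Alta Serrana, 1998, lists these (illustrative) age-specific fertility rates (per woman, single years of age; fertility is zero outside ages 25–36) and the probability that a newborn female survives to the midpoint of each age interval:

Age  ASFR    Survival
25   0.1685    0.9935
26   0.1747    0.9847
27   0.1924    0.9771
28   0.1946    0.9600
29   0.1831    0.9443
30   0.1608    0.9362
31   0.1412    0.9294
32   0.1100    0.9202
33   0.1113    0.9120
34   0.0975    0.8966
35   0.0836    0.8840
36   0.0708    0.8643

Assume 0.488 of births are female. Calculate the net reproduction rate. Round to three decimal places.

Proportion female at birth = 0.488.
Weighting each age-specific rate by interval width and survival:
  25: 1 × 0.1685 × 0.9935 = 0.16740
  26: 1 × 0.1747 × 0.9847 = 0.17203
  27: 1 × 0.1924 × 0.9771 = 0.18799
  28: 1 × 0.1946 × 0.9600 = 0.18682
  29: 1 × 0.1831 × 0.9443 = 0.17290
  30: 1 × 0.1608 × 0.9362 = 0.15054
  31: 1 × 0.1412 × 0.9294 = 0.13123
  32: 1 × 0.1100 × 0.9202 = 0.10122
  33: 1 × 0.1113 × 0.9120 = 0.10151
  34: 1 × 0.0975 × 0.8966 = 0.08742
  35: 1 × 0.0836 × 0.8840 = 0.07390
  36: 1 × 0.0708 × 0.8643 = 0.06119
Sum = 1.59415
NRR = 0.488 × 1.59415 = 0.77795

0.778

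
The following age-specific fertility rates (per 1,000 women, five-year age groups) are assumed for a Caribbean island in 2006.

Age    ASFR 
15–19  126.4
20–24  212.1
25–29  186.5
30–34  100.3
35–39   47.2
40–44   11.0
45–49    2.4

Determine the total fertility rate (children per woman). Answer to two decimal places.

3.43

Sum of ASFRs = 126.4 + 212.1 + 186.5 + 100.3 + 47.2 + 11.0 + 2.4 = 685.9
TFR = 5 × 685.9 / 1000 = 3.4295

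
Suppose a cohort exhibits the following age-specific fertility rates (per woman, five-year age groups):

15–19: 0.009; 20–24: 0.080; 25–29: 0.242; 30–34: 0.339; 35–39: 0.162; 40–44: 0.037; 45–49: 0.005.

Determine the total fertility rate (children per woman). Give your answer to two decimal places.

Sum of ASFRs = 0.009 + 0.080 + 0.242 + 0.339 + 0.162 + 0.037 + 0.005 = 0.874
TFR = 5 × 0.874 = 4.37

4.37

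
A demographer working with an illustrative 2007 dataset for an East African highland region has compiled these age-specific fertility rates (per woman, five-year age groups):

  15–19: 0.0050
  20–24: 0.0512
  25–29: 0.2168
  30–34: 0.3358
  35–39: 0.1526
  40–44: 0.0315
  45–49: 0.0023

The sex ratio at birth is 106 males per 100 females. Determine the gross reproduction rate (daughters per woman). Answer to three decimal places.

Proportion female at birth = 100 / (100 + 106) = 0.48544.
Sum of ASFRs = 0.0050 + 0.0512 + 0.2168 + 0.3358 + 0.1526 + 0.0315 + 0.0023 = 0.7952
TFR = 5 × 0.7952 = 3.976
GRR = 0.48544 × 3.976 = 1.93011

1.930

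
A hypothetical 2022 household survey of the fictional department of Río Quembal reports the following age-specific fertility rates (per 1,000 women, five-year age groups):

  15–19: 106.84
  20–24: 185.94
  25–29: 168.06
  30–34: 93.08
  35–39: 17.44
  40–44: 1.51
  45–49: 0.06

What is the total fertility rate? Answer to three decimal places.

Sum of ASFRs = 106.84 + 185.94 + 168.06 + 93.08 + 17.44 + 1.51 + 0.06 = 572.93
TFR = 5 × 572.93 / 1000 = 2.86465

2.865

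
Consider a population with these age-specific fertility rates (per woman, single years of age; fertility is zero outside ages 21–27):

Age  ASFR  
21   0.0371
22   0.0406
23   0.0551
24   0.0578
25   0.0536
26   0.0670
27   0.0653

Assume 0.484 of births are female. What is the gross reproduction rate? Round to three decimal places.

Proportion female at birth = 0.484.
Sum of ASFRs = 0.0371 + 0.0406 + 0.0551 + 0.0578 + 0.0536 + 0.0670 + 0.0653 = 0.3765
TFR = 0.3765
GRR = 0.484 × 0.3765 = 0.18223

0.182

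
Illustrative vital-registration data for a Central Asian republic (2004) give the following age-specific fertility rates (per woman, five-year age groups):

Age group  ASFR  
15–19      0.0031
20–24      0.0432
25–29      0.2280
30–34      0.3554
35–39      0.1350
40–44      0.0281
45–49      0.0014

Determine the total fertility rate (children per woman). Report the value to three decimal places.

3.971

Sum of ASFRs = 0.0031 + 0.0432 + 0.2280 + 0.3554 + 0.1350 + 0.0281 + 0.0014 = 0.7942
TFR = 5 × 0.7942 = 3.971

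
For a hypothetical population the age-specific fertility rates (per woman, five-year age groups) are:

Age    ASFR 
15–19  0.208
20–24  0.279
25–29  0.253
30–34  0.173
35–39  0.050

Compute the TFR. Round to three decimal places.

Sum of ASFRs = 0.208 + 0.279 + 0.253 + 0.173 + 0.050 = 0.963
TFR = 5 × 0.963 = 4.815

4.815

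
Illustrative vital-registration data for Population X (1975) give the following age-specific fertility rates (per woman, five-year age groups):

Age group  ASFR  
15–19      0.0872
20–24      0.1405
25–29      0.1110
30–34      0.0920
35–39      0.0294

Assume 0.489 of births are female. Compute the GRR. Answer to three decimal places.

Proportion female at birth = 0.489.
Sum of ASFRs = 0.0872 + 0.1405 + 0.1110 + 0.0920 + 0.0294 = 0.4601
TFR = 5 × 0.4601 = 2.3005
GRR = 0.489 × 2.3005 = 1.12494

1.125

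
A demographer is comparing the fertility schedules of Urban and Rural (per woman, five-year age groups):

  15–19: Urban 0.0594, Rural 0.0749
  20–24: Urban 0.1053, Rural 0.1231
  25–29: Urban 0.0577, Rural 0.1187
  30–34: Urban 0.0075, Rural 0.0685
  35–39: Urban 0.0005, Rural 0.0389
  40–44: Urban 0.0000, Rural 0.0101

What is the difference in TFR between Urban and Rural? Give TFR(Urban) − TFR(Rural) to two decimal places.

Urban:
  Sum of ASFRs = 0.0594 + 0.1053 + 0.0577 + 0.0075 + 0.0005 + 0.0000 = 0.2304
  TFR = 5 × 0.2304 = 1.152
Rural:
  Sum of ASFRs = 0.0749 + 0.1231 + 0.1187 + 0.0685 + 0.0389 + 0.0101 = 0.4342
  TFR = 5 × 0.4342 = 2.171
Difference = 1.152 − 2.171 = -1.019

-1.02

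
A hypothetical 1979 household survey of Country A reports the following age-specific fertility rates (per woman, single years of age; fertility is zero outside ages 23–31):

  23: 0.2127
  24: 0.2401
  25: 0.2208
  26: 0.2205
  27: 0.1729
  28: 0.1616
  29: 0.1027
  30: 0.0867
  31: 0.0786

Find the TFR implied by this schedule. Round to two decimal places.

1.50

Sum of ASFRs = 0.2127 + 0.2401 + 0.2208 + 0.2205 + 0.1729 + 0.1616 + 0.1027 + 0.0867 + 0.0786 = 1.4966
TFR = 1.4966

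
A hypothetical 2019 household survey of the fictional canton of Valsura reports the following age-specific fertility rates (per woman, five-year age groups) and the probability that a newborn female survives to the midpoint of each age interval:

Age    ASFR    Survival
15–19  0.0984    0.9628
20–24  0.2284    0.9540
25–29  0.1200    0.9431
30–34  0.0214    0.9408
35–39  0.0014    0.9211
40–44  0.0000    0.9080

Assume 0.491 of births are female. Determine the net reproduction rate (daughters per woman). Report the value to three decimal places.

Proportion female at birth = 0.491.
Each age group contributes 5 × ASFR × survival:
  15–19: 5 × 0.0984 × 0.9628 = 0.47370
  20–24: 5 × 0.2284 × 0.9540 = 1.08947
  25–29: 5 × 0.1200 × 0.9431 = 0.56586
  30–34: 5 × 0.0214 × 0.9408 = 0.10067
  35–39: 5 × 0.0014 × 0.9211 = 0.00645
  40–44: 5 × 0.0000 × 0.9080 = 0.00000
Sum = 2.23615
NRR = 0.491 × 2.23615 = 1.09795
An NRR exceeding 1 indicates intrinsic growth under these rates.

1.098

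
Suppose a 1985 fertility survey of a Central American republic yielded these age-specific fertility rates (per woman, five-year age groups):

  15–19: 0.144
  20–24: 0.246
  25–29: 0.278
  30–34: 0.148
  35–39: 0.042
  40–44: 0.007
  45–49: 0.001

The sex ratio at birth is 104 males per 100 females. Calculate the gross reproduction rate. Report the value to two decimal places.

Proportion female at birth = 100 / (100 + 104) = 0.49020.
Sum of ASFRs = 0.144 + 0.246 + 0.278 + 0.148 + 0.042 + 0.007 + 0.001 = 0.866
TFR = 5 × 0.866 = 4.33
GRR = 0.49020 × 4.33 = 2.12257

2.12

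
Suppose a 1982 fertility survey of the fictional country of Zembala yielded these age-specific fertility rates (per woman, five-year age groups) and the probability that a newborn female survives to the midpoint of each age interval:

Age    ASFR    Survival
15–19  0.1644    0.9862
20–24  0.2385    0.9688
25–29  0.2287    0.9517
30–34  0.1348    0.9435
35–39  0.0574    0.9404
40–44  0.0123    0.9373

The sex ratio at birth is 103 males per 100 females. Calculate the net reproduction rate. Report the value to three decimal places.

Proportion female at birth = 100 / (100 + 103) = 0.49261.
Per-age-group product (5 × ASFR × survival probability):
  15–19: 5 × 0.1644 × 0.9862 = 0.81066
  20–24: 5 × 0.2385 × 0.9688 = 1.15529
  25–29: 5 × 0.2287 × 0.9517 = 1.08827
  30–34: 5 × 0.1348 × 0.9435 = 0.63592
  35–39: 5 × 0.0574 × 0.9404 = 0.26989
  40–44: 5 × 0.0123 × 0.9373 = 0.05764
Sum = 4.01767
NRR = 0.49261 × 4.01767 = 1.97914
With NRR above 1 the population is above replacement fertility.

1.979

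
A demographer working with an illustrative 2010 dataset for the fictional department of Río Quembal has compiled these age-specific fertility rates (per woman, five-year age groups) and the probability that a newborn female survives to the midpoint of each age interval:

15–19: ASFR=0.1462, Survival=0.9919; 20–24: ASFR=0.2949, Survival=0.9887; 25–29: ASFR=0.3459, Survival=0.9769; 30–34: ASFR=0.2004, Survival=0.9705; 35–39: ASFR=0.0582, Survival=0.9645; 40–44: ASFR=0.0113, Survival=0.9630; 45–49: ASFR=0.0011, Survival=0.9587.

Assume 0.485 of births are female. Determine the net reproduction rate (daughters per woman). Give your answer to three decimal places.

Proportion female at birth = 0.485.
Survival-weighted fertility by age (5·fₓ·Sₓ):
  15–19: 5 × 0.1462 × 0.9919 = 0.72508
  20–24: 5 × 0.2949 × 0.9887 = 1.45784
  25–29: 5 × 0.3459 × 0.9769 = 1.68955
  30–34: 5 × 0.2004 × 0.9705 = 0.97244
  35–39: 5 × 0.0582 × 0.9645 = 0.28067
  40–44: 5 × 0.0113 × 0.9630 = 0.05441
  45–49: 5 × 0.0011 × 0.9587 = 0.00527
Sum = 5.18526
NRR = 0.485 × 5.18526 = 2.51485
With NRR above 1 the population is above replacement fertility.

2.515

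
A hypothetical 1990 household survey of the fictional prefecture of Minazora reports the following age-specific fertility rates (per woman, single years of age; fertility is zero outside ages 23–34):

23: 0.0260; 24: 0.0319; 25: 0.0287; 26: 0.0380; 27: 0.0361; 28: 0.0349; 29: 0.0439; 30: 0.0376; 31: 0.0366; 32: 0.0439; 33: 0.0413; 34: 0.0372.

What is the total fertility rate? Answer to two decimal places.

0.44

Sum of ASFRs = 0.0260 + 0.0319 + 0.0287 + 0.0380 + 0.0361 + 0.0349 + 0.0439 + 0.0376 + 0.0366 + 0.0439 + 0.0413 + 0.0372 = 0.4361
TFR = 0.4361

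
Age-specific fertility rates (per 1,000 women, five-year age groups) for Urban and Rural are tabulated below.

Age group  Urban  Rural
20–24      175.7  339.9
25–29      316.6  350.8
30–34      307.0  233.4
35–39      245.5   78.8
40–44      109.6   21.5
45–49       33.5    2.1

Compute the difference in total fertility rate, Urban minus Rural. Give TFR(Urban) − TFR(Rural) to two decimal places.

0.81

Urban:
  Sum of ASFRs = 175.7 + 316.6 + 307.0 + 245.5 + 109.6 + 33.5 = 1187.9
  TFR = 5 × 1187.9 / 1000 = 5.9395
Rural:
  Sum of ASFRs = 339.9 + 350.8 + 233.4 + 78.8 + 21.5 + 2.1 = 1026.5
  TFR = 5 × 1026.5 / 1000 = 5.1325
Difference = 5.9395 − 5.1325 = 0.807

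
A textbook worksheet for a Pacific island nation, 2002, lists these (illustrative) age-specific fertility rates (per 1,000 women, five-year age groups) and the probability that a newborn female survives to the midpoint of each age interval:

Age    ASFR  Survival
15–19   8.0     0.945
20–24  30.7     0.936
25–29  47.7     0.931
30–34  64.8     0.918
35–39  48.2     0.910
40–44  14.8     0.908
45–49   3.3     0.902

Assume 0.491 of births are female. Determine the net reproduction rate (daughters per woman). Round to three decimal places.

Proportion female at birth = 0.491.
Each age group contributes 5 × ASFR × survival:
  15–19: 5 × 8.0/1000 × 0.945 = 0.03780
  20–24: 5 × 30.7/1000 × 0.936 = 0.14368
  25–29: 5 × 47.7/1000 × 0.931 = 0.22204
  30–34: 5 × 64.8/1000 × 0.918 = 0.29743
  35–39: 5 × 48.2/1000 × 0.910 = 0.21931
  40–44: 5 × 14.8/1000 × 0.908 = 0.06719
  45–49: 5 × 3.3/1000 × 0.902 = 0.01488
Sum = 1.00233
NRR = 0.491 × 1.00233 = 0.49214
An NRR under 1 implies long-run decline under these rates.

0.492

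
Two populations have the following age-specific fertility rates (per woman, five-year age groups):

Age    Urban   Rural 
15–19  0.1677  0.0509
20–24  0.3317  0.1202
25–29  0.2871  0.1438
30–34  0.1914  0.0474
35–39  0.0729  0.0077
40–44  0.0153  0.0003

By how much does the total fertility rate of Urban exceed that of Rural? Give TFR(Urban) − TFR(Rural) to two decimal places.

Urban:
  Sum of ASFRs = 0.1677 + 0.3317 + 0.2871 + 0.1914 + 0.0729 + 0.0153 = 1.0661
  TFR = 5 × 1.0661 = 5.3305
Rural:
  Sum of ASFRs = 0.0509 + 0.1202 + 0.1438 + 0.0474 + 0.0077 + 0.0003 = 0.3703
  TFR = 5 × 0.3703 = 1.8515
Difference = 5.3305 − 1.8515 = 3.479

3.48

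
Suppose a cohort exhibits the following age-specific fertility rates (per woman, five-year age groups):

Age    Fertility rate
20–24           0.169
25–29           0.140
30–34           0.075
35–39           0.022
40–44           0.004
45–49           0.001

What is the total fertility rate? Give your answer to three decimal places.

2.055

Sum of ASFRs = 0.169 + 0.140 + 0.075 + 0.022 + 0.004 + 0.001 = 0.411
TFR = 5 × 0.411 = 2.055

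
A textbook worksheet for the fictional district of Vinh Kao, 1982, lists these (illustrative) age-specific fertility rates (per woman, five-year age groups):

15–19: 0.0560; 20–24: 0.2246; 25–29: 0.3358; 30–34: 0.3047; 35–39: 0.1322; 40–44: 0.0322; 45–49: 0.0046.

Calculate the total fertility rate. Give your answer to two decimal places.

5.45

Sum of ASFRs = 0.0560 + 0.2246 + 0.3358 + 0.3047 + 0.1322 + 0.0322 + 0.0046 = 1.0901
TFR = 5 × 1.0901 = 5.4505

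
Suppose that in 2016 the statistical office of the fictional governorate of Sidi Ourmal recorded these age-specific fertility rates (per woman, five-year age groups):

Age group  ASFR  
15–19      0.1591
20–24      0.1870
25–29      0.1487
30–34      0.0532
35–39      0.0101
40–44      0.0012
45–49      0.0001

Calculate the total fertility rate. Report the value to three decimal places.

Sum of ASFRs = 0.1591 + 0.1870 + 0.1487 + 0.0532 + 0.0101 + 0.0012 + 0.0001 = 0.5594
TFR = 5 × 0.5594 = 2.797

2.797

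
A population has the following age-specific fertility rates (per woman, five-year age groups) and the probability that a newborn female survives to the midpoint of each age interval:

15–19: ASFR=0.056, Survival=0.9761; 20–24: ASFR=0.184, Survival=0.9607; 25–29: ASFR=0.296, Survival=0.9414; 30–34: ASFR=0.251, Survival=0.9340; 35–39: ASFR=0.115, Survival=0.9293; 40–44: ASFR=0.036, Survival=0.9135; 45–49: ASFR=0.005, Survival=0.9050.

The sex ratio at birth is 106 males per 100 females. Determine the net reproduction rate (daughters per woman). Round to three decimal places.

2.157

Proportion female at birth = 100 / (100 + 106) = 0.48544.
Survival-weighted fertility by age (5·fₓ·Sₓ):
  15–19: 5 × 0.056 × 0.9761 = 0.27331
  20–24: 5 × 0.184 × 0.9607 = 0.88384
  25–29: 5 × 0.296 × 0.9414 = 1.39327
  30–34: 5 × 0.251 × 0.9340 = 1.17217
  35–39: 5 × 0.115 × 0.9293 = 0.53435
  40–44: 5 × 0.036 × 0.9135 = 0.16443
  45–49: 5 × 0.005 × 0.9050 = 0.02263
Sum = 4.44400
NRR = 0.48544 × 4.44400 = 2.15730
An NRR exceeding 1 indicates intrinsic growth under these rates.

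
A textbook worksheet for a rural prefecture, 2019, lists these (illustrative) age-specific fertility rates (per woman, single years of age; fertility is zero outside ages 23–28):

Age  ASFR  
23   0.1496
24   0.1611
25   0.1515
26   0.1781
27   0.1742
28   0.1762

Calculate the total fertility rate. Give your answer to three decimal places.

0.991

Sum of ASFRs = 0.1496 + 0.1611 + 0.1515 + 0.1781 + 0.1742 + 0.1762 = 0.9907
TFR = 0.9907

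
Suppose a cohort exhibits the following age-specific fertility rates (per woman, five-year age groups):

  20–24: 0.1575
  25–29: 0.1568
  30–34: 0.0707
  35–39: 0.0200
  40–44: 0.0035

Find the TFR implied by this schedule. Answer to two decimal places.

2.04

Sum of ASFRs = 0.1575 + 0.1568 + 0.0707 + 0.0200 + 0.0035 = 0.4085
TFR = 5 × 0.4085 = 2.0425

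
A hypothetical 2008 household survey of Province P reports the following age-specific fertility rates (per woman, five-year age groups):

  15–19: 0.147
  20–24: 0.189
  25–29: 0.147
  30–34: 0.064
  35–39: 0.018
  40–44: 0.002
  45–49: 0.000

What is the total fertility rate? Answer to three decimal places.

Sum of ASFRs = 0.147 + 0.189 + 0.147 + 0.064 + 0.018 + 0.002 + 0.000 = 0.567
TFR = 5 × 0.567 = 2.835

2.835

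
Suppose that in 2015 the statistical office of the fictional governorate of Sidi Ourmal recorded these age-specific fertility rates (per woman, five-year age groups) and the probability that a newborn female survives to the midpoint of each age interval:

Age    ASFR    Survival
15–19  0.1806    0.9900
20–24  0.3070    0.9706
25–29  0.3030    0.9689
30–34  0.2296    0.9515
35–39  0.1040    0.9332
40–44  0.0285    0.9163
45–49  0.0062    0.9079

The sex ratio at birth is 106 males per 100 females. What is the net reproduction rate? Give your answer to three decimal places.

Proportion female at birth = 100 / (100 + 106) = 0.48544.
Survival-weighted fertility by age (5·fₓ·Sₓ):
  15–19: 5 × 0.1806 × 0.9900 = 0.89397
  20–24: 5 × 0.3070 × 0.9706 = 1.48987
  25–29: 5 × 0.3030 × 0.9689 = 1.46788
  30–34: 5 × 0.2296 × 0.9515 = 1.09232
  35–39: 5 × 0.1040 × 0.9332 = 0.48526
  40–44: 5 × 0.0285 × 0.9163 = 0.13057
  45–49: 5 × 0.0062 × 0.9079 = 0.02814
Sum = 5.58801
NRR = 0.48544 × 5.58801 = 2.71264

2.713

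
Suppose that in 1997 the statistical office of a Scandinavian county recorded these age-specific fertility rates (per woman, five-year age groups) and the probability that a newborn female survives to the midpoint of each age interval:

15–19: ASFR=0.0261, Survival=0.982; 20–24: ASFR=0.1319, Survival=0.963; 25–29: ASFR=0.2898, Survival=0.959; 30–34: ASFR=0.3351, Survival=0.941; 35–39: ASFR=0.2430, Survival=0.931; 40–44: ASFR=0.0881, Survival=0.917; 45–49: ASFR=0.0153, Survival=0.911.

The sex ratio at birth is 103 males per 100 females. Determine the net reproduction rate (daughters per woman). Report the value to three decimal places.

2.628

Proportion female at birth = 100 / (100 + 103) = 0.49261.
Survival-weighted fertility by age (5·fₓ·Sₓ):
  15–19: 5 × 0.0261 × 0.982 = 0.12815
  20–24: 5 × 0.1319 × 0.963 = 0.63510
  25–29: 5 × 0.2898 × 0.959 = 1.38959
  30–34: 5 × 0.3351 × 0.941 = 1.57665
  35–39: 5 × 0.2430 × 0.931 = 1.13117
  40–44: 5 × 0.0881 × 0.917 = 0.40394
  45–49: 5 × 0.0153 × 0.911 = 0.06969
Sum = 5.33429
NRR = 0.49261 × 5.33429 = 2.62772
NRR > 1, so each generation more than replaces itself.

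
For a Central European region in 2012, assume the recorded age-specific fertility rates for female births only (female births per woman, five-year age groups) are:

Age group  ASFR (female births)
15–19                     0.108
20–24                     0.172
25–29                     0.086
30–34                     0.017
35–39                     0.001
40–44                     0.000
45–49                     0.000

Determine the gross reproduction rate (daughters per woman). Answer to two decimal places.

1.92

Sum of female ASFRs = 0.108 + 0.172 + 0.086 + 0.017 + 0.001 + 0.000 + 0.000 = 0.384
GRR = 5 × 0.384 = 1.92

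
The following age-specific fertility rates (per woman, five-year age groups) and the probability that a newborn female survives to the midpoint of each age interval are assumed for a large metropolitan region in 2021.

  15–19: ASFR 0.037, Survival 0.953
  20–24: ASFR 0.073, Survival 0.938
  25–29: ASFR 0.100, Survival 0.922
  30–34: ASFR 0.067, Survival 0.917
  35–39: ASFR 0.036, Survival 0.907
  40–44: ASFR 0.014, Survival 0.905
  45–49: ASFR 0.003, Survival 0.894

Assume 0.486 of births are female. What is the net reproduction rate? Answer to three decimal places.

0.742

Proportion female at birth = 0.486.
Weighting each age-specific rate by interval width and survival:
  15–19: 5 × 0.037 × 0.953 = 0.17631
  20–24: 5 × 0.073 × 0.938 = 0.34237
  25–29: 5 × 0.100 × 0.922 = 0.46100
  30–34: 5 × 0.067 × 0.917 = 0.30720
  35–39: 5 × 0.036 × 0.907 = 0.16326
  40–44: 5 × 0.014 × 0.905 = 0.06335
  45–49: 5 × 0.003 × 0.894 = 0.01341
Sum = 1.52690
NRR = 0.486 × 1.52690 = 0.74207
With NRR below 1 the population is below replacement fertility.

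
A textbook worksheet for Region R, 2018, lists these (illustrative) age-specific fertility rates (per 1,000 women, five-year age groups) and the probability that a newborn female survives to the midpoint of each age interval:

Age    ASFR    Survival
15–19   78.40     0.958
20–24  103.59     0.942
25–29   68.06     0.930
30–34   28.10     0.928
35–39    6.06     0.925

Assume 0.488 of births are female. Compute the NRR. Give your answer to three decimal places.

Proportion female at birth = 0.488.
Weighting each age-specific rate by interval width and survival:
  15–19: 5 × 78.40/1000 × 0.958 = 0.37554
  20–24: 5 × 103.59/1000 × 0.942 = 0.48791
  25–29: 5 × 68.06/1000 × 0.930 = 0.31648
  30–34: 5 × 28.10/1000 × 0.928 = 0.13038
  35–39: 5 × 6.06/1000 × 0.925 = 0.02803
Sum = 1.33834
NRR = 0.488 × 1.33834 = 0.65311
An NRR under 1 implies long-run decline under these rates.

0.653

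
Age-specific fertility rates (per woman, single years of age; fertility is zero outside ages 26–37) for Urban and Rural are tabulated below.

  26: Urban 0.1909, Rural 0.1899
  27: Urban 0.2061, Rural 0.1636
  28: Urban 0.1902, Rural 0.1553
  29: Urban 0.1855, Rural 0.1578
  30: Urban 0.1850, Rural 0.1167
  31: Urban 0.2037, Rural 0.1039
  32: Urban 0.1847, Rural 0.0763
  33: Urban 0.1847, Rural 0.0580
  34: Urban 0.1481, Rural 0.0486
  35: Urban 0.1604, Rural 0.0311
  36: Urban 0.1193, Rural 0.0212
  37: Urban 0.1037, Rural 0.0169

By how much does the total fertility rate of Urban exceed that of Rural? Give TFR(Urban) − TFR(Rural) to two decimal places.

Urban:
  Sum of ASFRs = 0.1909 + 0.2061 + 0.1902 + 0.1855 + 0.1850 + 0.2037 + 0.1847 + 0.1847 + 0.1481 + 0.1604 + 0.1193 + 0.1037 = 2.0623
  TFR = 2.0623
Rural:
  Sum of ASFRs = 0.1899 + 0.1636 + 0.1553 + 0.1578 + 0.1167 + 0.1039 + 0.0763 + 0.0580 + 0.0486 + 0.0311 + 0.0212 + 0.0169 = 1.1393
  TFR = 1.1393
Difference = 2.0623 − 1.1393 = 0.923

0.92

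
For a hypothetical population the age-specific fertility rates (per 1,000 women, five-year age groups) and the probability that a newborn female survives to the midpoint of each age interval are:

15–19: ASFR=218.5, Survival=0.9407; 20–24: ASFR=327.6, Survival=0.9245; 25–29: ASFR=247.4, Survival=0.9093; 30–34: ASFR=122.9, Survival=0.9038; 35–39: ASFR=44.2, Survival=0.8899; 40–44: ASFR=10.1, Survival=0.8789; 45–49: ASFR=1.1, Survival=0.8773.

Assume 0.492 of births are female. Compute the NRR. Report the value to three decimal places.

2.198

Proportion female at birth = 0.492.
Survival-weighted fertility by age (5·fₓ·Sₓ):
  15–19: 5 × 218.5/1000 × 0.9407 = 1.02771
  20–24: 5 × 327.6/1000 × 0.9245 = 1.51433
  25–29: 5 × 247.4/1000 × 0.9093 = 1.12480
  30–34: 5 × 122.9/1000 × 0.9038 = 0.55539
  35–39: 5 × 44.2/1000 × 0.8899 = 0.19667
  40–44: 5 × 10.1/1000 × 0.8789 = 0.04438
  45–49: 5 × 1.1/1000 × 0.8773 = 0.00483
Sum = 4.46811
NRR = 0.492 × 4.46811 = 2.19831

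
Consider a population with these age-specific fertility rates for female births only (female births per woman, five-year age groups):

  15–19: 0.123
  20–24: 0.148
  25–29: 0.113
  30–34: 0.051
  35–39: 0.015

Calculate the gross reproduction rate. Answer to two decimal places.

2.25

Sum of female ASFRs = 0.123 + 0.148 + 0.113 + 0.051 + 0.015 = 0.450
GRR = 5 × 0.450 = 2.25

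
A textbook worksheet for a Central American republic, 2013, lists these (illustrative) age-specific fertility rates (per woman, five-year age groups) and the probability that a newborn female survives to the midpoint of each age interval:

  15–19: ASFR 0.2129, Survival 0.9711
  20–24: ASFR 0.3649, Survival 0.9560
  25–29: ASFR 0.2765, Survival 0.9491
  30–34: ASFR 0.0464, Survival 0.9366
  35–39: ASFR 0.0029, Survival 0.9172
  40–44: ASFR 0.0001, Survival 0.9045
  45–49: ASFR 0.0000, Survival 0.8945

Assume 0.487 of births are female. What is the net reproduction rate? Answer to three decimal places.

Proportion female at birth = 0.487.
Each age group contributes 5 × ASFR × survival:
  15–19: 5 × 0.2129 × 0.9711 = 1.03374
  20–24: 5 × 0.3649 × 0.9560 = 1.74422
  25–29: 5 × 0.2765 × 0.9491 = 1.31213
  30–34: 5 × 0.0464 × 0.9366 = 0.21729
  35–39: 5 × 0.0029 × 0.9172 = 0.01330
  40–44: 5 × 0.0001 × 0.9045 = 0.00045
  45–49: 5 × 0.0000 × 0.8945 = 0.00000
Sum = 4.32113
NRR = 0.487 × 4.32113 = 2.10439
An NRR exceeding 1 indicates intrinsic growth under these rates.

2.104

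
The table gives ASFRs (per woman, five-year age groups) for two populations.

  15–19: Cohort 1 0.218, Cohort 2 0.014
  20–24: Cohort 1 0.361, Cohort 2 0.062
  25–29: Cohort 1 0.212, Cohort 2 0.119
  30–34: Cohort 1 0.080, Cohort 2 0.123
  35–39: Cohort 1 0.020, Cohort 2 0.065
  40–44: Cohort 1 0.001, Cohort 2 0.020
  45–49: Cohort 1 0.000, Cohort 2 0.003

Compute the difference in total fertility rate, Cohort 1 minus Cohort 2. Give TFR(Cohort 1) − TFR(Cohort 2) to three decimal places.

2.430

Cohort 1:
  Sum of ASFRs = 0.218 + 0.361 + 0.212 + 0.080 + 0.020 + 0.001 + 0.000 = 0.892
  TFR = 5 × 0.892 = 4.46
Cohort 2:
  Sum of ASFRs = 0.014 + 0.062 + 0.119 + 0.123 + 0.065 + 0.020 + 0.003 = 0.406
  TFR = 5 × 0.406 = 2.03
Difference = 4.46 − 2.03 = 2.43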